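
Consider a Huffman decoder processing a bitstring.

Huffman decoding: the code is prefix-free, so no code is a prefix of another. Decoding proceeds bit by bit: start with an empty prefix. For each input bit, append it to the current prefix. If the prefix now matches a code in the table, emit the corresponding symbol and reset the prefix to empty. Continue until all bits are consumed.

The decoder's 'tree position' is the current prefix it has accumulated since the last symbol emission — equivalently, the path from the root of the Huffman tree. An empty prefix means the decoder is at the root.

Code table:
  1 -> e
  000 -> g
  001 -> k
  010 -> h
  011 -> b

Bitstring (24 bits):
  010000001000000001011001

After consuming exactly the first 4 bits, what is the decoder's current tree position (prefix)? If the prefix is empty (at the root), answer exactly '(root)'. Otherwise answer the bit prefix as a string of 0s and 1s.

Answer: 0

Derivation:
Bit 0: prefix='0' (no match yet)
Bit 1: prefix='01' (no match yet)
Bit 2: prefix='010' -> emit 'h', reset
Bit 3: prefix='0' (no match yet)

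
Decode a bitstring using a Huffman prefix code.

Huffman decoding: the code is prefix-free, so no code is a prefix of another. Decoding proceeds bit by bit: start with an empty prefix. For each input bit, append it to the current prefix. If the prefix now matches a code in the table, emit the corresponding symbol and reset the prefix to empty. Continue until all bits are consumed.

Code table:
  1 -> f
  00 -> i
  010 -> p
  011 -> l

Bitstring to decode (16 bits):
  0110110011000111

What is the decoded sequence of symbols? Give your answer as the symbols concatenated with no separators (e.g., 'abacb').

Bit 0: prefix='0' (no match yet)
Bit 1: prefix='01' (no match yet)
Bit 2: prefix='011' -> emit 'l', reset
Bit 3: prefix='0' (no match yet)
Bit 4: prefix='01' (no match yet)
Bit 5: prefix='011' -> emit 'l', reset
Bit 6: prefix='0' (no match yet)
Bit 7: prefix='00' -> emit 'i', reset
Bit 8: prefix='1' -> emit 'f', reset
Bit 9: prefix='1' -> emit 'f', reset
Bit 10: prefix='0' (no match yet)
Bit 11: prefix='00' -> emit 'i', reset
Bit 12: prefix='0' (no match yet)
Bit 13: prefix='01' (no match yet)
Bit 14: prefix='011' -> emit 'l', reset
Bit 15: prefix='1' -> emit 'f', reset

Answer: lliffilf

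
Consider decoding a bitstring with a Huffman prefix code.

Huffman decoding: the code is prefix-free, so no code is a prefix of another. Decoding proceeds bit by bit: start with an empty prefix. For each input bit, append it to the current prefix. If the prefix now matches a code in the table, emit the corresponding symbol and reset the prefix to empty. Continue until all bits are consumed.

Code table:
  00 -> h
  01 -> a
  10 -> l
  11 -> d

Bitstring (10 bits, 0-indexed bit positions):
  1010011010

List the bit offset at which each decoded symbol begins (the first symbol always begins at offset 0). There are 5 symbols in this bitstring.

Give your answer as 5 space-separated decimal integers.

Answer: 0 2 4 6 8

Derivation:
Bit 0: prefix='1' (no match yet)
Bit 1: prefix='10' -> emit 'l', reset
Bit 2: prefix='1' (no match yet)
Bit 3: prefix='10' -> emit 'l', reset
Bit 4: prefix='0' (no match yet)
Bit 5: prefix='01' -> emit 'a', reset
Bit 6: prefix='1' (no match yet)
Bit 7: prefix='10' -> emit 'l', reset
Bit 8: prefix='1' (no match yet)
Bit 9: prefix='10' -> emit 'l', reset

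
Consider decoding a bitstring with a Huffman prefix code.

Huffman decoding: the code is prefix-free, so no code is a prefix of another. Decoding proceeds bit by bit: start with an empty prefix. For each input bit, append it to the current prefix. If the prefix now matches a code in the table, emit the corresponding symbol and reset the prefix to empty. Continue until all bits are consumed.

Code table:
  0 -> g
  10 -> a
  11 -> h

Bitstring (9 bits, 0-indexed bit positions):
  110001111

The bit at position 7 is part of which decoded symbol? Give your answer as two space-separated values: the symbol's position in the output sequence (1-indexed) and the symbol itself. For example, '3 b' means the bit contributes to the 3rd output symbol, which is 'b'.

Answer: 6 h

Derivation:
Bit 0: prefix='1' (no match yet)
Bit 1: prefix='11' -> emit 'h', reset
Bit 2: prefix='0' -> emit 'g', reset
Bit 3: prefix='0' -> emit 'g', reset
Bit 4: prefix='0' -> emit 'g', reset
Bit 5: prefix='1' (no match yet)
Bit 6: prefix='11' -> emit 'h', reset
Bit 7: prefix='1' (no match yet)
Bit 8: prefix='11' -> emit 'h', reset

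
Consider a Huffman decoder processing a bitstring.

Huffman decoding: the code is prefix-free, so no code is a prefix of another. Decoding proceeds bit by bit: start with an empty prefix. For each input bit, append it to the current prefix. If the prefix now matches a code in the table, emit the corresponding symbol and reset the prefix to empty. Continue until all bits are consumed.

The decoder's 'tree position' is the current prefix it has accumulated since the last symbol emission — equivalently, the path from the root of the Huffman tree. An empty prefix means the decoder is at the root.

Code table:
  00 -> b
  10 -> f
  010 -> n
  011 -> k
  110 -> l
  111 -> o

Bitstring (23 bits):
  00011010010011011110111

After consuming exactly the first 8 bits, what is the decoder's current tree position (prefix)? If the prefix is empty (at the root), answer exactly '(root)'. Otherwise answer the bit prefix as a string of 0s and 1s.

Answer: (root)

Derivation:
Bit 0: prefix='0' (no match yet)
Bit 1: prefix='00' -> emit 'b', reset
Bit 2: prefix='0' (no match yet)
Bit 3: prefix='01' (no match yet)
Bit 4: prefix='011' -> emit 'k', reset
Bit 5: prefix='0' (no match yet)
Bit 6: prefix='01' (no match yet)
Bit 7: prefix='010' -> emit 'n', reset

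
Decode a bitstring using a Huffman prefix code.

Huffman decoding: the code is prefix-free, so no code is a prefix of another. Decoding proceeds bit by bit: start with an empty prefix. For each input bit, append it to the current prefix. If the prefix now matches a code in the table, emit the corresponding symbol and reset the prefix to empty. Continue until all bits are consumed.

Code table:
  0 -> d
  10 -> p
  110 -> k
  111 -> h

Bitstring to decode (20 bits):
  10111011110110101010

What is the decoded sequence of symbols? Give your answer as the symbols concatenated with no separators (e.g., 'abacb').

Bit 0: prefix='1' (no match yet)
Bit 1: prefix='10' -> emit 'p', reset
Bit 2: prefix='1' (no match yet)
Bit 3: prefix='11' (no match yet)
Bit 4: prefix='111' -> emit 'h', reset
Bit 5: prefix='0' -> emit 'd', reset
Bit 6: prefix='1' (no match yet)
Bit 7: prefix='11' (no match yet)
Bit 8: prefix='111' -> emit 'h', reset
Bit 9: prefix='1' (no match yet)
Bit 10: prefix='10' -> emit 'p', reset
Bit 11: prefix='1' (no match yet)
Bit 12: prefix='11' (no match yet)
Bit 13: prefix='110' -> emit 'k', reset
Bit 14: prefix='1' (no match yet)
Bit 15: prefix='10' -> emit 'p', reset
Bit 16: prefix='1' (no match yet)
Bit 17: prefix='10' -> emit 'p', reset
Bit 18: prefix='1' (no match yet)
Bit 19: prefix='10' -> emit 'p', reset

Answer: phdhpkppp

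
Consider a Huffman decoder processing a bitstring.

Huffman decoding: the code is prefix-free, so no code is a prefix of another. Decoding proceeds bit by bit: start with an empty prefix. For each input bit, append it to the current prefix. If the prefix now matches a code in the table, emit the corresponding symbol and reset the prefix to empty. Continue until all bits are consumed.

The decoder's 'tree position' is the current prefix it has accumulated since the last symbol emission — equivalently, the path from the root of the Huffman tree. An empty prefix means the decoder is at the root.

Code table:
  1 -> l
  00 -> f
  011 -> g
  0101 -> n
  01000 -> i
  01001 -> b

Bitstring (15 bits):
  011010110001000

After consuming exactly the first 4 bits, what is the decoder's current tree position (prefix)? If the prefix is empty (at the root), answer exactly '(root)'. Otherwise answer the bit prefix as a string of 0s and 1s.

Bit 0: prefix='0' (no match yet)
Bit 1: prefix='01' (no match yet)
Bit 2: prefix='011' -> emit 'g', reset
Bit 3: prefix='0' (no match yet)

Answer: 0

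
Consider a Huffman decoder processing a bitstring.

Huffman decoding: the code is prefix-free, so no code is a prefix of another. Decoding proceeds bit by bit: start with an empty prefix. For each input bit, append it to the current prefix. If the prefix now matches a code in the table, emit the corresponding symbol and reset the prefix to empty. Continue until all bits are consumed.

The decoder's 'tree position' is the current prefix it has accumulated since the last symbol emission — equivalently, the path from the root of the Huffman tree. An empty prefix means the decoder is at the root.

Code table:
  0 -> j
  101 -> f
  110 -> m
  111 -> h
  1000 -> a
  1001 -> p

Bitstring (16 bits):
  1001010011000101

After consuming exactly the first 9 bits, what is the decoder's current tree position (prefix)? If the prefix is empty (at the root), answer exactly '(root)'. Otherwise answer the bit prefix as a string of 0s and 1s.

Answer: (root)

Derivation:
Bit 0: prefix='1' (no match yet)
Bit 1: prefix='10' (no match yet)
Bit 2: prefix='100' (no match yet)
Bit 3: prefix='1001' -> emit 'p', reset
Bit 4: prefix='0' -> emit 'j', reset
Bit 5: prefix='1' (no match yet)
Bit 6: prefix='10' (no match yet)
Bit 7: prefix='100' (no match yet)
Bit 8: prefix='1001' -> emit 'p', reset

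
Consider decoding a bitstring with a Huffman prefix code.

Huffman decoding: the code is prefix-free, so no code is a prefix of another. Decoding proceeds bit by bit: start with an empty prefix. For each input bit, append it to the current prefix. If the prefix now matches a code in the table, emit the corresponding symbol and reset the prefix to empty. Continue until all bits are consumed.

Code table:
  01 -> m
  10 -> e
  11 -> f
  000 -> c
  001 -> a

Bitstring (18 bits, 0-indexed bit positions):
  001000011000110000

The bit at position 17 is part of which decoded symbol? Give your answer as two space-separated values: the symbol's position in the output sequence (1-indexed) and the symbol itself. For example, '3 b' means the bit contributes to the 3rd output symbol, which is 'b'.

Answer: 7 c

Derivation:
Bit 0: prefix='0' (no match yet)
Bit 1: prefix='00' (no match yet)
Bit 2: prefix='001' -> emit 'a', reset
Bit 3: prefix='0' (no match yet)
Bit 4: prefix='00' (no match yet)
Bit 5: prefix='000' -> emit 'c', reset
Bit 6: prefix='0' (no match yet)
Bit 7: prefix='01' -> emit 'm', reset
Bit 8: prefix='1' (no match yet)
Bit 9: prefix='10' -> emit 'e', reset
Bit 10: prefix='0' (no match yet)
Bit 11: prefix='00' (no match yet)
Bit 12: prefix='001' -> emit 'a', reset
Bit 13: prefix='1' (no match yet)
Bit 14: prefix='10' -> emit 'e', reset
Bit 15: prefix='0' (no match yet)
Bit 16: prefix='00' (no match yet)
Bit 17: prefix='000' -> emit 'c', reset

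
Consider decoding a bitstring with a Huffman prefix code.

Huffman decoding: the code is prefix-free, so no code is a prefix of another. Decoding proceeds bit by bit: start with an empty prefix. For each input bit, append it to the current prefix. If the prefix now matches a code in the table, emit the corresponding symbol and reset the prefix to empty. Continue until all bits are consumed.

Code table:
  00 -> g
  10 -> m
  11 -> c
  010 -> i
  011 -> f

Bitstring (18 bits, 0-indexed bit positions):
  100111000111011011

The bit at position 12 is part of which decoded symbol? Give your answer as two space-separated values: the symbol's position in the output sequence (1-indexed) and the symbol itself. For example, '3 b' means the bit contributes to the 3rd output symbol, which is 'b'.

Bit 0: prefix='1' (no match yet)
Bit 1: prefix='10' -> emit 'm', reset
Bit 2: prefix='0' (no match yet)
Bit 3: prefix='01' (no match yet)
Bit 4: prefix='011' -> emit 'f', reset
Bit 5: prefix='1' (no match yet)
Bit 6: prefix='10' -> emit 'm', reset
Bit 7: prefix='0' (no match yet)
Bit 8: prefix='00' -> emit 'g', reset
Bit 9: prefix='1' (no match yet)
Bit 10: prefix='11' -> emit 'c', reset
Bit 11: prefix='1' (no match yet)
Bit 12: prefix='10' -> emit 'm', reset
Bit 13: prefix='1' (no match yet)
Bit 14: prefix='11' -> emit 'c', reset
Bit 15: prefix='0' (no match yet)
Bit 16: prefix='01' (no match yet)

Answer: 6 m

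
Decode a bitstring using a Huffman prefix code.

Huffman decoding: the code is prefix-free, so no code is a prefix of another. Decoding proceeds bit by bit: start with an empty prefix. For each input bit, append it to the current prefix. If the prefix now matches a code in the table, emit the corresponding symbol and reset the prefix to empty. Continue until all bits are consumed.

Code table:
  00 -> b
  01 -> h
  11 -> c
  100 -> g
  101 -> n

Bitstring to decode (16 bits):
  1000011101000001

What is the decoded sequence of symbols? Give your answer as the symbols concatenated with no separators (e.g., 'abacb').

Answer: gbcnbbh

Derivation:
Bit 0: prefix='1' (no match yet)
Bit 1: prefix='10' (no match yet)
Bit 2: prefix='100' -> emit 'g', reset
Bit 3: prefix='0' (no match yet)
Bit 4: prefix='00' -> emit 'b', reset
Bit 5: prefix='1' (no match yet)
Bit 6: prefix='11' -> emit 'c', reset
Bit 7: prefix='1' (no match yet)
Bit 8: prefix='10' (no match yet)
Bit 9: prefix='101' -> emit 'n', reset
Bit 10: prefix='0' (no match yet)
Bit 11: prefix='00' -> emit 'b', reset
Bit 12: prefix='0' (no match yet)
Bit 13: prefix='00' -> emit 'b', reset
Bit 14: prefix='0' (no match yet)
Bit 15: prefix='01' -> emit 'h', reset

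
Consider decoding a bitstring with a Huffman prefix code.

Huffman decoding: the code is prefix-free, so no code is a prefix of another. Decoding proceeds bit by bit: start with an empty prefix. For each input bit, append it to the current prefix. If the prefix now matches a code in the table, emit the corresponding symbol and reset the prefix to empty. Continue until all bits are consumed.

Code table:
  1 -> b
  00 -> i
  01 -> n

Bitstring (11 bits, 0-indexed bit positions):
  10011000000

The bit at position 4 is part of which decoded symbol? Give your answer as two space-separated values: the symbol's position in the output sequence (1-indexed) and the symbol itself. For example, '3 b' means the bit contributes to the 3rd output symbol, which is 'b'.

Answer: 4 b

Derivation:
Bit 0: prefix='1' -> emit 'b', reset
Bit 1: prefix='0' (no match yet)
Bit 2: prefix='00' -> emit 'i', reset
Bit 3: prefix='1' -> emit 'b', reset
Bit 4: prefix='1' -> emit 'b', reset
Bit 5: prefix='0' (no match yet)
Bit 6: prefix='00' -> emit 'i', reset
Bit 7: prefix='0' (no match yet)
Bit 8: prefix='00' -> emit 'i', reset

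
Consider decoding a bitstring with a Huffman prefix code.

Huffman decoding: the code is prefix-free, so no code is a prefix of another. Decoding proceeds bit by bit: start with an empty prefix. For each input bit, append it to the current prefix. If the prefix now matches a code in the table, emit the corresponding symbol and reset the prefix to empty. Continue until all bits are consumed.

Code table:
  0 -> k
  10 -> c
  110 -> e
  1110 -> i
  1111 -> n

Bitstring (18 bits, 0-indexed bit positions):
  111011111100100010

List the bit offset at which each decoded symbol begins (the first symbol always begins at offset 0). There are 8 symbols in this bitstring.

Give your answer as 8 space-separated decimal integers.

Answer: 0 4 8 11 12 14 15 16

Derivation:
Bit 0: prefix='1' (no match yet)
Bit 1: prefix='11' (no match yet)
Bit 2: prefix='111' (no match yet)
Bit 3: prefix='1110' -> emit 'i', reset
Bit 4: prefix='1' (no match yet)
Bit 5: prefix='11' (no match yet)
Bit 6: prefix='111' (no match yet)
Bit 7: prefix='1111' -> emit 'n', reset
Bit 8: prefix='1' (no match yet)
Bit 9: prefix='11' (no match yet)
Bit 10: prefix='110' -> emit 'e', reset
Bit 11: prefix='0' -> emit 'k', reset
Bit 12: prefix='1' (no match yet)
Bit 13: prefix='10' -> emit 'c', reset
Bit 14: prefix='0' -> emit 'k', reset
Bit 15: prefix='0' -> emit 'k', reset
Bit 16: prefix='1' (no match yet)
Bit 17: prefix='10' -> emit 'c', reset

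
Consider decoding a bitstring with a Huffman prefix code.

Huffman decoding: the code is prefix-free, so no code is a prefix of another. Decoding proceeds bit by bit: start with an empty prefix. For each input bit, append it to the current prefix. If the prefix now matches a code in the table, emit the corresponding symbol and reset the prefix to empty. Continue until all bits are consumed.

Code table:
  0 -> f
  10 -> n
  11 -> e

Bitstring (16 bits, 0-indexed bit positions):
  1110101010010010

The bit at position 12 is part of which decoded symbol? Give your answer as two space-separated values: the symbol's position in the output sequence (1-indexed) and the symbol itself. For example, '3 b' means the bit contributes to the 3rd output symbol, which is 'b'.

Bit 0: prefix='1' (no match yet)
Bit 1: prefix='11' -> emit 'e', reset
Bit 2: prefix='1' (no match yet)
Bit 3: prefix='10' -> emit 'n', reset
Bit 4: prefix='1' (no match yet)
Bit 5: prefix='10' -> emit 'n', reset
Bit 6: prefix='1' (no match yet)
Bit 7: prefix='10' -> emit 'n', reset
Bit 8: prefix='1' (no match yet)
Bit 9: prefix='10' -> emit 'n', reset
Bit 10: prefix='0' -> emit 'f', reset
Bit 11: prefix='1' (no match yet)
Bit 12: prefix='10' -> emit 'n', reset
Bit 13: prefix='0' -> emit 'f', reset
Bit 14: prefix='1' (no match yet)
Bit 15: prefix='10' -> emit 'n', reset

Answer: 7 n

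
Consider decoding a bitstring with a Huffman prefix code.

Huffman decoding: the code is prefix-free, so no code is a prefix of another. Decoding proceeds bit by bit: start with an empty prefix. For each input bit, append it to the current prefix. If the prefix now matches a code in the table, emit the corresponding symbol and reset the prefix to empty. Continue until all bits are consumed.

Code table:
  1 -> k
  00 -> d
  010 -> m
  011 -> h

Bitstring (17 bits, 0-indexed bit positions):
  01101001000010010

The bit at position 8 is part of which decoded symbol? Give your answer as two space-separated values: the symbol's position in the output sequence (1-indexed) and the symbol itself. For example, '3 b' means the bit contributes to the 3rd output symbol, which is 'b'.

Bit 0: prefix='0' (no match yet)
Bit 1: prefix='01' (no match yet)
Bit 2: prefix='011' -> emit 'h', reset
Bit 3: prefix='0' (no match yet)
Bit 4: prefix='01' (no match yet)
Bit 5: prefix='010' -> emit 'm', reset
Bit 6: prefix='0' (no match yet)
Bit 7: prefix='01' (no match yet)
Bit 8: prefix='010' -> emit 'm', reset
Bit 9: prefix='0' (no match yet)
Bit 10: prefix='00' -> emit 'd', reset
Bit 11: prefix='0' (no match yet)
Bit 12: prefix='01' (no match yet)

Answer: 3 m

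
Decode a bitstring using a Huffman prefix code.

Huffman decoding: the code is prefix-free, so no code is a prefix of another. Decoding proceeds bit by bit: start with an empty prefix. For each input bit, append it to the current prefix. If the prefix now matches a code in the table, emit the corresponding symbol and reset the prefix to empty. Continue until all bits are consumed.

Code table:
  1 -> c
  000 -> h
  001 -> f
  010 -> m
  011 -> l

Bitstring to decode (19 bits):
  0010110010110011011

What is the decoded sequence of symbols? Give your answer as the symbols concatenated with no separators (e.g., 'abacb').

Bit 0: prefix='0' (no match yet)
Bit 1: prefix='00' (no match yet)
Bit 2: prefix='001' -> emit 'f', reset
Bit 3: prefix='0' (no match yet)
Bit 4: prefix='01' (no match yet)
Bit 5: prefix='011' -> emit 'l', reset
Bit 6: prefix='0' (no match yet)
Bit 7: prefix='00' (no match yet)
Bit 8: prefix='001' -> emit 'f', reset
Bit 9: prefix='0' (no match yet)
Bit 10: prefix='01' (no match yet)
Bit 11: prefix='011' -> emit 'l', reset
Bit 12: prefix='0' (no match yet)
Bit 13: prefix='00' (no match yet)
Bit 14: prefix='001' -> emit 'f', reset
Bit 15: prefix='1' -> emit 'c', reset
Bit 16: prefix='0' (no match yet)
Bit 17: prefix='01' (no match yet)
Bit 18: prefix='011' -> emit 'l', reset

Answer: flflfcl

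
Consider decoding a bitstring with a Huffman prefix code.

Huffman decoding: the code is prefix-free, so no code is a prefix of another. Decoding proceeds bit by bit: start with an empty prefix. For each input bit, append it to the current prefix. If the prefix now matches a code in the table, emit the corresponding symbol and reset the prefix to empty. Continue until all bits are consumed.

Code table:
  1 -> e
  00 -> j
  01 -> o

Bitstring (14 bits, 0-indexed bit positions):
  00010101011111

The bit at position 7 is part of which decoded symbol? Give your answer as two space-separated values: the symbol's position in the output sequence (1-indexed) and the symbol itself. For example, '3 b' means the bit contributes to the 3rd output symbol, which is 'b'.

Bit 0: prefix='0' (no match yet)
Bit 1: prefix='00' -> emit 'j', reset
Bit 2: prefix='0' (no match yet)
Bit 3: prefix='01' -> emit 'o', reset
Bit 4: prefix='0' (no match yet)
Bit 5: prefix='01' -> emit 'o', reset
Bit 6: prefix='0' (no match yet)
Bit 7: prefix='01' -> emit 'o', reset
Bit 8: prefix='0' (no match yet)
Bit 9: prefix='01' -> emit 'o', reset
Bit 10: prefix='1' -> emit 'e', reset
Bit 11: prefix='1' -> emit 'e', reset

Answer: 4 o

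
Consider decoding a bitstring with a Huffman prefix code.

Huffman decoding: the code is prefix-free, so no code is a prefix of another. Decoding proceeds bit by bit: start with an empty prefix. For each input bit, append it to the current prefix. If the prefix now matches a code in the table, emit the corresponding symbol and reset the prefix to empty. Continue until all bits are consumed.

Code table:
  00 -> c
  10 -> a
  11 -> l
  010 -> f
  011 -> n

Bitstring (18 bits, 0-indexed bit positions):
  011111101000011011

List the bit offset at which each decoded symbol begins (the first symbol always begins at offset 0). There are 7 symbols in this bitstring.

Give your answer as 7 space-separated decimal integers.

Answer: 0 3 5 7 10 12 15

Derivation:
Bit 0: prefix='0' (no match yet)
Bit 1: prefix='01' (no match yet)
Bit 2: prefix='011' -> emit 'n', reset
Bit 3: prefix='1' (no match yet)
Bit 4: prefix='11' -> emit 'l', reset
Bit 5: prefix='1' (no match yet)
Bit 6: prefix='11' -> emit 'l', reset
Bit 7: prefix='0' (no match yet)
Bit 8: prefix='01' (no match yet)
Bit 9: prefix='010' -> emit 'f', reset
Bit 10: prefix='0' (no match yet)
Bit 11: prefix='00' -> emit 'c', reset
Bit 12: prefix='0' (no match yet)
Bit 13: prefix='01' (no match yet)
Bit 14: prefix='011' -> emit 'n', reset
Bit 15: prefix='0' (no match yet)
Bit 16: prefix='01' (no match yet)
Bit 17: prefix='011' -> emit 'n', reset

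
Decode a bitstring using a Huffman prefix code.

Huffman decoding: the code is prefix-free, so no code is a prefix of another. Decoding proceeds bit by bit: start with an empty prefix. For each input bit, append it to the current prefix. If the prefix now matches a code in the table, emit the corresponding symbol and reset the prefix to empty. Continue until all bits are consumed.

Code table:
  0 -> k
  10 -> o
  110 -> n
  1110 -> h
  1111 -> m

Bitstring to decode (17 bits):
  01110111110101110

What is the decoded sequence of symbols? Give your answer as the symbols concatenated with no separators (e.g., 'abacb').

Bit 0: prefix='0' -> emit 'k', reset
Bit 1: prefix='1' (no match yet)
Bit 2: prefix='11' (no match yet)
Bit 3: prefix='111' (no match yet)
Bit 4: prefix='1110' -> emit 'h', reset
Bit 5: prefix='1' (no match yet)
Bit 6: prefix='11' (no match yet)
Bit 7: prefix='111' (no match yet)
Bit 8: prefix='1111' -> emit 'm', reset
Bit 9: prefix='1' (no match yet)
Bit 10: prefix='10' -> emit 'o', reset
Bit 11: prefix='1' (no match yet)
Bit 12: prefix='10' -> emit 'o', reset
Bit 13: prefix='1' (no match yet)
Bit 14: prefix='11' (no match yet)
Bit 15: prefix='111' (no match yet)
Bit 16: prefix='1110' -> emit 'h', reset

Answer: khmooh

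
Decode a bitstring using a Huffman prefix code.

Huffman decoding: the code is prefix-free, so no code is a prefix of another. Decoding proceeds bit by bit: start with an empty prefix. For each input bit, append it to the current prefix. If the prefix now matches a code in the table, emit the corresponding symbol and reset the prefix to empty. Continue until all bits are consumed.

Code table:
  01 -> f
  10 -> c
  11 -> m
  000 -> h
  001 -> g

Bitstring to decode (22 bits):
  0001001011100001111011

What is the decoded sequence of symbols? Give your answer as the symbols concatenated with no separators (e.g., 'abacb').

Answer: hcffmhfmcm

Derivation:
Bit 0: prefix='0' (no match yet)
Bit 1: prefix='00' (no match yet)
Bit 2: prefix='000' -> emit 'h', reset
Bit 3: prefix='1' (no match yet)
Bit 4: prefix='10' -> emit 'c', reset
Bit 5: prefix='0' (no match yet)
Bit 6: prefix='01' -> emit 'f', reset
Bit 7: prefix='0' (no match yet)
Bit 8: prefix='01' -> emit 'f', reset
Bit 9: prefix='1' (no match yet)
Bit 10: prefix='11' -> emit 'm', reset
Bit 11: prefix='0' (no match yet)
Bit 12: prefix='00' (no match yet)
Bit 13: prefix='000' -> emit 'h', reset
Bit 14: prefix='0' (no match yet)
Bit 15: prefix='01' -> emit 'f', reset
Bit 16: prefix='1' (no match yet)
Bit 17: prefix='11' -> emit 'm', reset
Bit 18: prefix='1' (no match yet)
Bit 19: prefix='10' -> emit 'c', reset
Bit 20: prefix='1' (no match yet)
Bit 21: prefix='11' -> emit 'm', reset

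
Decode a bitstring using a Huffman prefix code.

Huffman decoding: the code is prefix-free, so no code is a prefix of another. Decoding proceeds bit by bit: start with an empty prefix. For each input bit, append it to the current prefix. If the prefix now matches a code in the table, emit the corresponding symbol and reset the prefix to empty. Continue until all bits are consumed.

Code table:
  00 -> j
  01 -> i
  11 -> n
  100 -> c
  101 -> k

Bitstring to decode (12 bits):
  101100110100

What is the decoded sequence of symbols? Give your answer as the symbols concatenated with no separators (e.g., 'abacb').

Bit 0: prefix='1' (no match yet)
Bit 1: prefix='10' (no match yet)
Bit 2: prefix='101' -> emit 'k', reset
Bit 3: prefix='1' (no match yet)
Bit 4: prefix='10' (no match yet)
Bit 5: prefix='100' -> emit 'c', reset
Bit 6: prefix='1' (no match yet)
Bit 7: prefix='11' -> emit 'n', reset
Bit 8: prefix='0' (no match yet)
Bit 9: prefix='01' -> emit 'i', reset
Bit 10: prefix='0' (no match yet)
Bit 11: prefix='00' -> emit 'j', reset

Answer: kcnij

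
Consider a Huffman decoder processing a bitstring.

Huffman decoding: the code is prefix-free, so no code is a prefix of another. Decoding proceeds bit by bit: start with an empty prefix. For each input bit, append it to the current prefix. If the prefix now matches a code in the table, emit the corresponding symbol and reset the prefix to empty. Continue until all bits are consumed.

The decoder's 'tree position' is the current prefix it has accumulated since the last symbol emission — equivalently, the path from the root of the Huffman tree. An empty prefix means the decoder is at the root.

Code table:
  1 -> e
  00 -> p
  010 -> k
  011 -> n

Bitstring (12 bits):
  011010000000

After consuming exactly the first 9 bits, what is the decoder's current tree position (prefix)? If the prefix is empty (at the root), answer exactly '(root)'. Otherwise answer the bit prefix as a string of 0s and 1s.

Bit 0: prefix='0' (no match yet)
Bit 1: prefix='01' (no match yet)
Bit 2: prefix='011' -> emit 'n', reset
Bit 3: prefix='0' (no match yet)
Bit 4: prefix='01' (no match yet)
Bit 5: prefix='010' -> emit 'k', reset
Bit 6: prefix='0' (no match yet)
Bit 7: prefix='00' -> emit 'p', reset
Bit 8: prefix='0' (no match yet)

Answer: 0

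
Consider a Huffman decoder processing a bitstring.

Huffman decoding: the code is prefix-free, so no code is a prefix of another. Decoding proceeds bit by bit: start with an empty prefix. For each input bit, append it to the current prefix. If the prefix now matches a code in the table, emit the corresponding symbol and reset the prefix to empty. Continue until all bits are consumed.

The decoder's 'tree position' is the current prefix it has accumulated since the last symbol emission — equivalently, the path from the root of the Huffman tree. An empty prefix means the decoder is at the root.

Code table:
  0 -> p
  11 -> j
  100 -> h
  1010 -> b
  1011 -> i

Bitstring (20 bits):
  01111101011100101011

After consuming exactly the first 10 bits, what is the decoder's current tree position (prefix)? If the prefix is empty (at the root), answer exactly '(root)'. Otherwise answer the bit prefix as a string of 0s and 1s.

Answer: 1

Derivation:
Bit 0: prefix='0' -> emit 'p', reset
Bit 1: prefix='1' (no match yet)
Bit 2: prefix='11' -> emit 'j', reset
Bit 3: prefix='1' (no match yet)
Bit 4: prefix='11' -> emit 'j', reset
Bit 5: prefix='1' (no match yet)
Bit 6: prefix='10' (no match yet)
Bit 7: prefix='101' (no match yet)
Bit 8: prefix='1010' -> emit 'b', reset
Bit 9: prefix='1' (no match yet)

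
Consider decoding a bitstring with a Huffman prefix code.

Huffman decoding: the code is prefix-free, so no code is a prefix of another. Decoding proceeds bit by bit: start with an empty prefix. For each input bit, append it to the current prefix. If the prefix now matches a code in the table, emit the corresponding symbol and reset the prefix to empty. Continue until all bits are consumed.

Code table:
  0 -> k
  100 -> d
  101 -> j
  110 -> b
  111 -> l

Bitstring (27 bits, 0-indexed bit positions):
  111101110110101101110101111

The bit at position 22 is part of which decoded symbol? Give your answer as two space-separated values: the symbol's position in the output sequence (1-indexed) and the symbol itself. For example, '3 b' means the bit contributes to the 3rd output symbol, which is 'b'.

Bit 0: prefix='1' (no match yet)
Bit 1: prefix='11' (no match yet)
Bit 2: prefix='111' -> emit 'l', reset
Bit 3: prefix='1' (no match yet)
Bit 4: prefix='10' (no match yet)
Bit 5: prefix='101' -> emit 'j', reset
Bit 6: prefix='1' (no match yet)
Bit 7: prefix='11' (no match yet)
Bit 8: prefix='110' -> emit 'b', reset
Bit 9: prefix='1' (no match yet)
Bit 10: prefix='11' (no match yet)
Bit 11: prefix='110' -> emit 'b', reset
Bit 12: prefix='1' (no match yet)
Bit 13: prefix='10' (no match yet)
Bit 14: prefix='101' -> emit 'j', reset
Bit 15: prefix='1' (no match yet)
Bit 16: prefix='10' (no match yet)
Bit 17: prefix='101' -> emit 'j', reset
Bit 18: prefix='1' (no match yet)
Bit 19: prefix='11' (no match yet)
Bit 20: prefix='110' -> emit 'b', reset
Bit 21: prefix='1' (no match yet)
Bit 22: prefix='10' (no match yet)
Bit 23: prefix='101' -> emit 'j', reset
Bit 24: prefix='1' (no match yet)
Bit 25: prefix='11' (no match yet)
Bit 26: prefix='111' -> emit 'l', reset

Answer: 8 j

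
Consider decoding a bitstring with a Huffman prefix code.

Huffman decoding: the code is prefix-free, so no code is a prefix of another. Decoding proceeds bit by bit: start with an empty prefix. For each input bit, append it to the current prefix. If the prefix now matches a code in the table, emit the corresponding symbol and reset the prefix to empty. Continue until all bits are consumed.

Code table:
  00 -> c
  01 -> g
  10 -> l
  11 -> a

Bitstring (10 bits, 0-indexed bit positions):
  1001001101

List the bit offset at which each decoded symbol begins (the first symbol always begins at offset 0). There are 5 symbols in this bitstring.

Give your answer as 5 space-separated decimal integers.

Answer: 0 2 4 6 8

Derivation:
Bit 0: prefix='1' (no match yet)
Bit 1: prefix='10' -> emit 'l', reset
Bit 2: prefix='0' (no match yet)
Bit 3: prefix='01' -> emit 'g', reset
Bit 4: prefix='0' (no match yet)
Bit 5: prefix='00' -> emit 'c', reset
Bit 6: prefix='1' (no match yet)
Bit 7: prefix='11' -> emit 'a', reset
Bit 8: prefix='0' (no match yet)
Bit 9: prefix='01' -> emit 'g', reset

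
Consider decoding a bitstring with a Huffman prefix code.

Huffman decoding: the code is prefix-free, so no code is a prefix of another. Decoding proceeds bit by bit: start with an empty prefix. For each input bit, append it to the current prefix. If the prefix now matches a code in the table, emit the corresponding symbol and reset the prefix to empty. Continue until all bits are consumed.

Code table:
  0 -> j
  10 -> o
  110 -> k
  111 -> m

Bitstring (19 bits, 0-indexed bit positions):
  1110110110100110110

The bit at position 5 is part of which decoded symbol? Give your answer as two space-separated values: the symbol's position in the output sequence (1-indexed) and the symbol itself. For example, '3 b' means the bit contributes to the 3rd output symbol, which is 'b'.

Answer: 3 k

Derivation:
Bit 0: prefix='1' (no match yet)
Bit 1: prefix='11' (no match yet)
Bit 2: prefix='111' -> emit 'm', reset
Bit 3: prefix='0' -> emit 'j', reset
Bit 4: prefix='1' (no match yet)
Bit 5: prefix='11' (no match yet)
Bit 6: prefix='110' -> emit 'k', reset
Bit 7: prefix='1' (no match yet)
Bit 8: prefix='11' (no match yet)
Bit 9: prefix='110' -> emit 'k', reset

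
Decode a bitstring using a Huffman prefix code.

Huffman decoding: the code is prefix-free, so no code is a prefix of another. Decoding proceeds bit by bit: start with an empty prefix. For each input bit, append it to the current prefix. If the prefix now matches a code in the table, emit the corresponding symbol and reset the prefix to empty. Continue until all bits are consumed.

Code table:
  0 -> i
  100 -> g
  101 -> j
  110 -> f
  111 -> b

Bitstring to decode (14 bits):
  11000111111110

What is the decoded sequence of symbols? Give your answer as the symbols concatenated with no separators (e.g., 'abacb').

Answer: fiibbf

Derivation:
Bit 0: prefix='1' (no match yet)
Bit 1: prefix='11' (no match yet)
Bit 2: prefix='110' -> emit 'f', reset
Bit 3: prefix='0' -> emit 'i', reset
Bit 4: prefix='0' -> emit 'i', reset
Bit 5: prefix='1' (no match yet)
Bit 6: prefix='11' (no match yet)
Bit 7: prefix='111' -> emit 'b', reset
Bit 8: prefix='1' (no match yet)
Bit 9: prefix='11' (no match yet)
Bit 10: prefix='111' -> emit 'b', reset
Bit 11: prefix='1' (no match yet)
Bit 12: prefix='11' (no match yet)
Bit 13: prefix='110' -> emit 'f', reset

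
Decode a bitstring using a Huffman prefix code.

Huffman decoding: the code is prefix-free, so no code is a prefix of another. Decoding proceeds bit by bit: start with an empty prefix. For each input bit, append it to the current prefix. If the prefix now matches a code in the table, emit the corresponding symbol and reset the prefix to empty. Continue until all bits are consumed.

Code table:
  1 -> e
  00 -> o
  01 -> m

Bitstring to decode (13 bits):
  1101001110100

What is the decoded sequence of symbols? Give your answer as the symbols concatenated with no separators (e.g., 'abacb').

Answer: eemoeeemo

Derivation:
Bit 0: prefix='1' -> emit 'e', reset
Bit 1: prefix='1' -> emit 'e', reset
Bit 2: prefix='0' (no match yet)
Bit 3: prefix='01' -> emit 'm', reset
Bit 4: prefix='0' (no match yet)
Bit 5: prefix='00' -> emit 'o', reset
Bit 6: prefix='1' -> emit 'e', reset
Bit 7: prefix='1' -> emit 'e', reset
Bit 8: prefix='1' -> emit 'e', reset
Bit 9: prefix='0' (no match yet)
Bit 10: prefix='01' -> emit 'm', reset
Bit 11: prefix='0' (no match yet)
Bit 12: prefix='00' -> emit 'o', reset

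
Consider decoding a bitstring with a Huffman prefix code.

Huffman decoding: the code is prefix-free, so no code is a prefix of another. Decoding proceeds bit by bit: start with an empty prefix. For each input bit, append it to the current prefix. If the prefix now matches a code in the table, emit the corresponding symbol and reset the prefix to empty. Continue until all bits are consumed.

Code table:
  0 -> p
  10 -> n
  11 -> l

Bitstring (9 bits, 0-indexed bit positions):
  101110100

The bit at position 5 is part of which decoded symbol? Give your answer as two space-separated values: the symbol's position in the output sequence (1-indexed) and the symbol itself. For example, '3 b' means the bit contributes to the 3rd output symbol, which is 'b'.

Bit 0: prefix='1' (no match yet)
Bit 1: prefix='10' -> emit 'n', reset
Bit 2: prefix='1' (no match yet)
Bit 3: prefix='11' -> emit 'l', reset
Bit 4: prefix='1' (no match yet)
Bit 5: prefix='10' -> emit 'n', reset
Bit 6: prefix='1' (no match yet)
Bit 7: prefix='10' -> emit 'n', reset
Bit 8: prefix='0' -> emit 'p', reset

Answer: 3 n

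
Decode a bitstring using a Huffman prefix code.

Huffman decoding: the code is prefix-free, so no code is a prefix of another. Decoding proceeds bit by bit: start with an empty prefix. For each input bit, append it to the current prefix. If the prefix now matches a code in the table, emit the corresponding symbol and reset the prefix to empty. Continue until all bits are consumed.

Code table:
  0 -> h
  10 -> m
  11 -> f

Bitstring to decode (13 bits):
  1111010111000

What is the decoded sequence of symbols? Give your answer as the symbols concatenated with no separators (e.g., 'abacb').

Bit 0: prefix='1' (no match yet)
Bit 1: prefix='11' -> emit 'f', reset
Bit 2: prefix='1' (no match yet)
Bit 3: prefix='11' -> emit 'f', reset
Bit 4: prefix='0' -> emit 'h', reset
Bit 5: prefix='1' (no match yet)
Bit 6: prefix='10' -> emit 'm', reset
Bit 7: prefix='1' (no match yet)
Bit 8: prefix='11' -> emit 'f', reset
Bit 9: prefix='1' (no match yet)
Bit 10: prefix='10' -> emit 'm', reset
Bit 11: prefix='0' -> emit 'h', reset
Bit 12: prefix='0' -> emit 'h', reset

Answer: ffhmfmhh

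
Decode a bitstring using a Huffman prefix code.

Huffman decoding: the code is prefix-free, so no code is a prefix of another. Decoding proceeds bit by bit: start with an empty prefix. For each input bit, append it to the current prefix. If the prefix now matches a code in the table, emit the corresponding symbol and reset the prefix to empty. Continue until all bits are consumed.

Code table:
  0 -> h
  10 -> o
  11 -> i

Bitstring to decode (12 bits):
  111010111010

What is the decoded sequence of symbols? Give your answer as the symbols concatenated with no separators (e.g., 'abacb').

Answer: iooioo

Derivation:
Bit 0: prefix='1' (no match yet)
Bit 1: prefix='11' -> emit 'i', reset
Bit 2: prefix='1' (no match yet)
Bit 3: prefix='10' -> emit 'o', reset
Bit 4: prefix='1' (no match yet)
Bit 5: prefix='10' -> emit 'o', reset
Bit 6: prefix='1' (no match yet)
Bit 7: prefix='11' -> emit 'i', reset
Bit 8: prefix='1' (no match yet)
Bit 9: prefix='10' -> emit 'o', reset
Bit 10: prefix='1' (no match yet)
Bit 11: prefix='10' -> emit 'o', reset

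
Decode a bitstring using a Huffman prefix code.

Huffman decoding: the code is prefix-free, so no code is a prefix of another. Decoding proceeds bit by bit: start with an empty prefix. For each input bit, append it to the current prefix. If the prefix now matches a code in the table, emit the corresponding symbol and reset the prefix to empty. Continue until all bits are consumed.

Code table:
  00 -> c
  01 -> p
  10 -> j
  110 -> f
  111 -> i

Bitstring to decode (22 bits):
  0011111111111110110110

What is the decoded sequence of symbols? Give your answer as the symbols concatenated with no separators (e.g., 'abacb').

Answer: ciiiijff

Derivation:
Bit 0: prefix='0' (no match yet)
Bit 1: prefix='00' -> emit 'c', reset
Bit 2: prefix='1' (no match yet)
Bit 3: prefix='11' (no match yet)
Bit 4: prefix='111' -> emit 'i', reset
Bit 5: prefix='1' (no match yet)
Bit 6: prefix='11' (no match yet)
Bit 7: prefix='111' -> emit 'i', reset
Bit 8: prefix='1' (no match yet)
Bit 9: prefix='11' (no match yet)
Bit 10: prefix='111' -> emit 'i', reset
Bit 11: prefix='1' (no match yet)
Bit 12: prefix='11' (no match yet)
Bit 13: prefix='111' -> emit 'i', reset
Bit 14: prefix='1' (no match yet)
Bit 15: prefix='10' -> emit 'j', reset
Bit 16: prefix='1' (no match yet)
Bit 17: prefix='11' (no match yet)
Bit 18: prefix='110' -> emit 'f', reset
Bit 19: prefix='1' (no match yet)
Bit 20: prefix='11' (no match yet)
Bit 21: prefix='110' -> emit 'f', reset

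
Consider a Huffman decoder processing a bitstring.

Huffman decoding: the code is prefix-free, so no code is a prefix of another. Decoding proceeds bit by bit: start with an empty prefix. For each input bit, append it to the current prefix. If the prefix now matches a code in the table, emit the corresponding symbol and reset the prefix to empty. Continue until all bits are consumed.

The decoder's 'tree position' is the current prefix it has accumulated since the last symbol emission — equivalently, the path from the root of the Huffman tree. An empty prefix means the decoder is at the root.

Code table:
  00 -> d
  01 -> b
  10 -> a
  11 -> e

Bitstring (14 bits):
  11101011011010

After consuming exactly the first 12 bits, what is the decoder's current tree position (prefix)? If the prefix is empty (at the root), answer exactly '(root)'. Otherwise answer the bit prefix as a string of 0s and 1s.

Bit 0: prefix='1' (no match yet)
Bit 1: prefix='11' -> emit 'e', reset
Bit 2: prefix='1' (no match yet)
Bit 3: prefix='10' -> emit 'a', reset
Bit 4: prefix='1' (no match yet)
Bit 5: prefix='10' -> emit 'a', reset
Bit 6: prefix='1' (no match yet)
Bit 7: prefix='11' -> emit 'e', reset
Bit 8: prefix='0' (no match yet)
Bit 9: prefix='01' -> emit 'b', reset
Bit 10: prefix='1' (no match yet)
Bit 11: prefix='10' -> emit 'a', reset

Answer: (root)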